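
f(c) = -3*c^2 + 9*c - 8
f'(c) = 9 - 6*c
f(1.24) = -1.45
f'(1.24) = 1.56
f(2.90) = -7.13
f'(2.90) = -8.40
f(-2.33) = -45.26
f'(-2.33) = 22.98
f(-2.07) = -39.48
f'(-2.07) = 21.42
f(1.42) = -1.27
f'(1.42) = 0.48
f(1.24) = -1.45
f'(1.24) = 1.56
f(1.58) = -1.27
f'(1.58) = -0.48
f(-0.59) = -14.35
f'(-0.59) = 12.54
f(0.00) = -8.00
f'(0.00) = 9.00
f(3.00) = -8.00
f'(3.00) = -9.00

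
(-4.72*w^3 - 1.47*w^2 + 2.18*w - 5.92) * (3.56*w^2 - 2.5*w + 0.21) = -16.8032*w^5 + 6.5668*w^4 + 10.4446*w^3 - 26.8339*w^2 + 15.2578*w - 1.2432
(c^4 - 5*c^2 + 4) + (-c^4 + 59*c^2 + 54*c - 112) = 54*c^2 + 54*c - 108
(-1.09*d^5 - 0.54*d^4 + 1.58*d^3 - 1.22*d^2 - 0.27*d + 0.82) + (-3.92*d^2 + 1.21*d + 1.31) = -1.09*d^5 - 0.54*d^4 + 1.58*d^3 - 5.14*d^2 + 0.94*d + 2.13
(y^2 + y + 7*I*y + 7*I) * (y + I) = y^3 + y^2 + 8*I*y^2 - 7*y + 8*I*y - 7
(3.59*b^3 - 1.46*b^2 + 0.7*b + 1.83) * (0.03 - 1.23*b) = -4.4157*b^4 + 1.9035*b^3 - 0.9048*b^2 - 2.2299*b + 0.0549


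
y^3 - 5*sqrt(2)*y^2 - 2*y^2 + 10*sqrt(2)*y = y*(y - 2)*(y - 5*sqrt(2))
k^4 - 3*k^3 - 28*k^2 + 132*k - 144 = (k - 4)*(k - 3)*(k - 2)*(k + 6)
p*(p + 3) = p^2 + 3*p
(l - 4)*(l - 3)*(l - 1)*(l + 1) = l^4 - 7*l^3 + 11*l^2 + 7*l - 12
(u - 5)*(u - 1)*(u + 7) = u^3 + u^2 - 37*u + 35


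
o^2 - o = o*(o - 1)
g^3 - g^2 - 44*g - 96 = (g - 8)*(g + 3)*(g + 4)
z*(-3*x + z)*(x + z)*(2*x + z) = -6*x^3*z - 7*x^2*z^2 + z^4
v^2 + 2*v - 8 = (v - 2)*(v + 4)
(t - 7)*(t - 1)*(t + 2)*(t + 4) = t^4 - 2*t^3 - 33*t^2 - 22*t + 56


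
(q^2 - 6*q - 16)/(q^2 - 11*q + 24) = (q + 2)/(q - 3)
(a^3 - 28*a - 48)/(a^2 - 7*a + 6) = (a^2 + 6*a + 8)/(a - 1)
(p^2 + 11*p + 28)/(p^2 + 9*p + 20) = (p + 7)/(p + 5)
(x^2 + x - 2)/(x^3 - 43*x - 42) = (-x^2 - x + 2)/(-x^3 + 43*x + 42)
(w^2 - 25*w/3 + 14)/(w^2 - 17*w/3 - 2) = (3*w - 7)/(3*w + 1)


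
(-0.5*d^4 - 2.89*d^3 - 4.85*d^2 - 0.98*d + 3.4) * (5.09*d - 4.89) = -2.545*d^5 - 12.2651*d^4 - 10.5544*d^3 + 18.7283*d^2 + 22.0982*d - 16.626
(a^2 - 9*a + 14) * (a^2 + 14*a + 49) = a^4 + 5*a^3 - 63*a^2 - 245*a + 686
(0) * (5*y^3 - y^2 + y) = 0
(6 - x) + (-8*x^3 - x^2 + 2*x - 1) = -8*x^3 - x^2 + x + 5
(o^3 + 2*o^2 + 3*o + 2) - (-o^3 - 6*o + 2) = 2*o^3 + 2*o^2 + 9*o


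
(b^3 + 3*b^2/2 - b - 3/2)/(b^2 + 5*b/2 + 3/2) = b - 1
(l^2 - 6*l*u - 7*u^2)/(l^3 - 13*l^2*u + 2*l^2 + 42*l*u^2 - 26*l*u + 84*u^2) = (-l - u)/(-l^2 + 6*l*u - 2*l + 12*u)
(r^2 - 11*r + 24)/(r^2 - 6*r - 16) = (r - 3)/(r + 2)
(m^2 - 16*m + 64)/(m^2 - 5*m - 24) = (m - 8)/(m + 3)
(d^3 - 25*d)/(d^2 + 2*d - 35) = d*(d + 5)/(d + 7)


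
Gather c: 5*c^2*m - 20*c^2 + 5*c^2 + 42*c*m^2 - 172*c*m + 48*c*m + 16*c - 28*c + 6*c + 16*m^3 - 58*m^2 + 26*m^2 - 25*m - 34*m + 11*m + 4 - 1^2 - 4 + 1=c^2*(5*m - 15) + c*(42*m^2 - 124*m - 6) + 16*m^3 - 32*m^2 - 48*m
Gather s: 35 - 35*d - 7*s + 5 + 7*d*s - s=-35*d + s*(7*d - 8) + 40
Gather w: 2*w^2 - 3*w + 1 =2*w^2 - 3*w + 1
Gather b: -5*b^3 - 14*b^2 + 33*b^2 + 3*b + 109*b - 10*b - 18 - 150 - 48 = -5*b^3 + 19*b^2 + 102*b - 216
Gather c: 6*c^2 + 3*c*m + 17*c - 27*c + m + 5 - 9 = 6*c^2 + c*(3*m - 10) + m - 4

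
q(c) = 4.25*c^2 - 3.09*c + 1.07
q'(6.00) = 47.91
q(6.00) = 135.53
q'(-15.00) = -130.59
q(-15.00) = 1003.67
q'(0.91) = 4.64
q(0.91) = 1.78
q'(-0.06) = -3.60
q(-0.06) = 1.27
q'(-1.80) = -18.39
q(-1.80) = 20.40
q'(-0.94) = -11.08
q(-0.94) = 7.73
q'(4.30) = 33.46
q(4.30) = 66.37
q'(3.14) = 23.60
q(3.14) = 33.27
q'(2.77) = 20.46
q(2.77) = 25.12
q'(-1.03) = -11.84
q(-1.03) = 8.76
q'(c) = 8.5*c - 3.09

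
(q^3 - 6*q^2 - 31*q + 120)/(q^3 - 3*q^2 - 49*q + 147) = (q^2 - 3*q - 40)/(q^2 - 49)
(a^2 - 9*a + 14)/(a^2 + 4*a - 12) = (a - 7)/(a + 6)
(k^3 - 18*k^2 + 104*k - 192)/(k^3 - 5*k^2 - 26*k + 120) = (k - 8)/(k + 5)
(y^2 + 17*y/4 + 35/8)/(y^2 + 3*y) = (8*y^2 + 34*y + 35)/(8*y*(y + 3))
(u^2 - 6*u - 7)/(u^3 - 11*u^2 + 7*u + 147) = (u + 1)/(u^2 - 4*u - 21)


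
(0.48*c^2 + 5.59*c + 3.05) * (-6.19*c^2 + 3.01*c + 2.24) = -2.9712*c^4 - 33.1573*c^3 - 0.978400000000004*c^2 + 21.7021*c + 6.832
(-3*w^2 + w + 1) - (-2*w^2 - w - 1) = -w^2 + 2*w + 2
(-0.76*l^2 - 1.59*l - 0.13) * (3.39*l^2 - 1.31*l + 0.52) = -2.5764*l^4 - 4.3945*l^3 + 1.247*l^2 - 0.6565*l - 0.0676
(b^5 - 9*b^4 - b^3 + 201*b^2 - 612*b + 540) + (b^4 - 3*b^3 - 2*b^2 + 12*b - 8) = b^5 - 8*b^4 - 4*b^3 + 199*b^2 - 600*b + 532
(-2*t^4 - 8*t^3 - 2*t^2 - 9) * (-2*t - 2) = 4*t^5 + 20*t^4 + 20*t^3 + 4*t^2 + 18*t + 18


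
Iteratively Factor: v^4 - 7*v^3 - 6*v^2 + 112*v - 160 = (v - 5)*(v^3 - 2*v^2 - 16*v + 32) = (v - 5)*(v + 4)*(v^2 - 6*v + 8) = (v - 5)*(v - 2)*(v + 4)*(v - 4)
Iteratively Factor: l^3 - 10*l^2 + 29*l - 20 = (l - 1)*(l^2 - 9*l + 20) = (l - 5)*(l - 1)*(l - 4)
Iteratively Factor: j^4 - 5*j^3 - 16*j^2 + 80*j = (j + 4)*(j^3 - 9*j^2 + 20*j) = (j - 4)*(j + 4)*(j^2 - 5*j) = (j - 5)*(j - 4)*(j + 4)*(j)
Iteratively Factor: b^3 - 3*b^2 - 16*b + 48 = (b + 4)*(b^2 - 7*b + 12) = (b - 3)*(b + 4)*(b - 4)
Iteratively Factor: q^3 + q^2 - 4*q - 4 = (q + 2)*(q^2 - q - 2) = (q - 2)*(q + 2)*(q + 1)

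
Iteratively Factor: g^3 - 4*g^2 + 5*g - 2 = (g - 1)*(g^2 - 3*g + 2) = (g - 2)*(g - 1)*(g - 1)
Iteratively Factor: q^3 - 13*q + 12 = (q - 1)*(q^2 + q - 12) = (q - 3)*(q - 1)*(q + 4)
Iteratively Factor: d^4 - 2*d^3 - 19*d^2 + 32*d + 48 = (d + 4)*(d^3 - 6*d^2 + 5*d + 12) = (d - 3)*(d + 4)*(d^2 - 3*d - 4) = (d - 4)*(d - 3)*(d + 4)*(d + 1)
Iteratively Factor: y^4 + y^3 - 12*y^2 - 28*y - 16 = (y + 2)*(y^3 - y^2 - 10*y - 8) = (y + 1)*(y + 2)*(y^2 - 2*y - 8) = (y - 4)*(y + 1)*(y + 2)*(y + 2)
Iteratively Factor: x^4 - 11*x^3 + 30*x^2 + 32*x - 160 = (x - 4)*(x^3 - 7*x^2 + 2*x + 40) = (x - 4)^2*(x^2 - 3*x - 10) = (x - 5)*(x - 4)^2*(x + 2)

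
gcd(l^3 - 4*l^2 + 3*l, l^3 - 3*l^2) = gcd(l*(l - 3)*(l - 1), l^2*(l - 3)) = l^2 - 3*l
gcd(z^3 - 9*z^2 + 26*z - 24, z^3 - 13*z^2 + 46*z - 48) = z^2 - 5*z + 6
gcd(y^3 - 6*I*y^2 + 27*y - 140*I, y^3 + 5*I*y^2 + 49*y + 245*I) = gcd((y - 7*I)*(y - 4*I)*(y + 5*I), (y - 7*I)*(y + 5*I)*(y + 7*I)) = y^2 - 2*I*y + 35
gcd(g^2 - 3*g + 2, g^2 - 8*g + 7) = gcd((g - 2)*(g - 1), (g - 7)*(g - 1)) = g - 1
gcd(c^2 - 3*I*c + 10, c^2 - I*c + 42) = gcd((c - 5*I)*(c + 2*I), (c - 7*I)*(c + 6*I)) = 1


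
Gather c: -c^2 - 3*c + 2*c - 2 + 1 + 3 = -c^2 - c + 2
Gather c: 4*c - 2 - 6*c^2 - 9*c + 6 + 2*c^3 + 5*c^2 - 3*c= 2*c^3 - c^2 - 8*c + 4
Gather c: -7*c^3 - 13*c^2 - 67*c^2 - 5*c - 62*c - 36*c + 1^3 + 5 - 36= -7*c^3 - 80*c^2 - 103*c - 30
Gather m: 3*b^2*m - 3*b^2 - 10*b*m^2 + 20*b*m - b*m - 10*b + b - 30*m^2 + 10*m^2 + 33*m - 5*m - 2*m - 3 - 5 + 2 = -3*b^2 - 9*b + m^2*(-10*b - 20) + m*(3*b^2 + 19*b + 26) - 6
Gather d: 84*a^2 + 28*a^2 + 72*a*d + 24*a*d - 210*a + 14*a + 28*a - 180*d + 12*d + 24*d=112*a^2 - 168*a + d*(96*a - 144)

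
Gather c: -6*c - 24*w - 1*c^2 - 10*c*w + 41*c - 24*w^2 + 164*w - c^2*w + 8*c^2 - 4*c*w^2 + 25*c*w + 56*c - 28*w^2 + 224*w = c^2*(7 - w) + c*(-4*w^2 + 15*w + 91) - 52*w^2 + 364*w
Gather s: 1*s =s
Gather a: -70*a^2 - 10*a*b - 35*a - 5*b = -70*a^2 + a*(-10*b - 35) - 5*b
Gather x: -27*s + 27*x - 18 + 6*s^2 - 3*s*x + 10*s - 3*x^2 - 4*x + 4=6*s^2 - 17*s - 3*x^2 + x*(23 - 3*s) - 14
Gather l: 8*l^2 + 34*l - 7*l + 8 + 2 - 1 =8*l^2 + 27*l + 9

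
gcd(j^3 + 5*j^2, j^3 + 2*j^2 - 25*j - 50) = j + 5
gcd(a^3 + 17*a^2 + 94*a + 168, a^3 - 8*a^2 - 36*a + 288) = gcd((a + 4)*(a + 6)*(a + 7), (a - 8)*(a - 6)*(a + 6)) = a + 6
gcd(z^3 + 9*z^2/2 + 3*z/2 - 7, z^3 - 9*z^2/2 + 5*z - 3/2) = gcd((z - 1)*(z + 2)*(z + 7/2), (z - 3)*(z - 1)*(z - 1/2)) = z - 1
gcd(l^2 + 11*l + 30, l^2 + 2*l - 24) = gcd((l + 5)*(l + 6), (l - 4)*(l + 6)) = l + 6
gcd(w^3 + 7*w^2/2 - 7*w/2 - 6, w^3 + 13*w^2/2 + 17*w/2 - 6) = w + 4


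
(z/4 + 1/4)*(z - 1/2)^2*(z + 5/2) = z^4/4 + 5*z^3/8 - 3*z^2/16 - 13*z/32 + 5/32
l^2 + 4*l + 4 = (l + 2)^2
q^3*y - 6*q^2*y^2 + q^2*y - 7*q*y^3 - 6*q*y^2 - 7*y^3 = (q - 7*y)*(q + y)*(q*y + y)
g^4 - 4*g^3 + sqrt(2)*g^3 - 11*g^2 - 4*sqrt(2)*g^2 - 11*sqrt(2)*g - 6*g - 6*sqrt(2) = (g - 6)*(g + 1)^2*(g + sqrt(2))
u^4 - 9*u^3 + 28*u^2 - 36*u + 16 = (u - 4)*(u - 2)^2*(u - 1)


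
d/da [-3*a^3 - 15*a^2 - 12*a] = -9*a^2 - 30*a - 12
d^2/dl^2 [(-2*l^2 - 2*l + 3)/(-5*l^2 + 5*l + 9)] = 2*(100*l^3 + 45*l^2 + 495*l - 138)/(125*l^6 - 375*l^5 - 300*l^4 + 1225*l^3 + 540*l^2 - 1215*l - 729)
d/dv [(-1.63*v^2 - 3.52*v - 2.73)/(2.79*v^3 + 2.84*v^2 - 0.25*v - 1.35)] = (4.5477*v^4 + 19.6416*v^3 + 33.2544*v^2 + 19.9074*v + 4.0695)/(7.7841*v^6 + 15.8472*v^5 + 6.6706*v^4 - 8.953*v^3 - 7.6055*v^2 + 0.675*v + 1.8225)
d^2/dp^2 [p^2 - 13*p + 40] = 2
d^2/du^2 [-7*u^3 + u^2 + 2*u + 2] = 2 - 42*u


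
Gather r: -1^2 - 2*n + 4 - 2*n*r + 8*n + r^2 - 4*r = 6*n + r^2 + r*(-2*n - 4) + 3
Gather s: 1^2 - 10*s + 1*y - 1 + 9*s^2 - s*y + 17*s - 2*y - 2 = 9*s^2 + s*(7 - y) - y - 2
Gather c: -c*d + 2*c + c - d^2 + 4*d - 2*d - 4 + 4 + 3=c*(3 - d) - d^2 + 2*d + 3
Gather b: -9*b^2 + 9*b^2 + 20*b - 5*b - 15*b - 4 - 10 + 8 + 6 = 0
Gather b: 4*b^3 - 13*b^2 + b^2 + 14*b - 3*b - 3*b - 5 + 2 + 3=4*b^3 - 12*b^2 + 8*b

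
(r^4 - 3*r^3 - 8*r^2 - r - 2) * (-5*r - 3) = -5*r^5 + 12*r^4 + 49*r^3 + 29*r^2 + 13*r + 6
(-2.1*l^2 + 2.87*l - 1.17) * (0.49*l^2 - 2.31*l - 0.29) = -1.029*l^4 + 6.2573*l^3 - 6.594*l^2 + 1.8704*l + 0.3393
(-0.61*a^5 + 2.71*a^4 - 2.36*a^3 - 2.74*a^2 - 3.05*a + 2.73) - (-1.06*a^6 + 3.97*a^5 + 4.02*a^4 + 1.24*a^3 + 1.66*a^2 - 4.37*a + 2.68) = 1.06*a^6 - 4.58*a^5 - 1.31*a^4 - 3.6*a^3 - 4.4*a^2 + 1.32*a + 0.0499999999999998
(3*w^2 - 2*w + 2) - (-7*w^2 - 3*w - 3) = 10*w^2 + w + 5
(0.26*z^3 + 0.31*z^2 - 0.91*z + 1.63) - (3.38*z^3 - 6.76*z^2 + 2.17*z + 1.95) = -3.12*z^3 + 7.07*z^2 - 3.08*z - 0.32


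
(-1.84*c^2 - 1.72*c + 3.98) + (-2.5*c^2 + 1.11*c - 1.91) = -4.34*c^2 - 0.61*c + 2.07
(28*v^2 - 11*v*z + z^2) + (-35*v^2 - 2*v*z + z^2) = -7*v^2 - 13*v*z + 2*z^2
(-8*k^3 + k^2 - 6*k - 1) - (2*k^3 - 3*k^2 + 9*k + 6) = -10*k^3 + 4*k^2 - 15*k - 7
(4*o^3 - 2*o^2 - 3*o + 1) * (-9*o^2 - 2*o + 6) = -36*o^5 + 10*o^4 + 55*o^3 - 15*o^2 - 20*o + 6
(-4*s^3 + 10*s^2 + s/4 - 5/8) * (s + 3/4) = -4*s^4 + 7*s^3 + 31*s^2/4 - 7*s/16 - 15/32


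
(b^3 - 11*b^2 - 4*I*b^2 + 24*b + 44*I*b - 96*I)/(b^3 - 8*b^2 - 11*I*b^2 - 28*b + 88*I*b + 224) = (b - 3)/(b - 7*I)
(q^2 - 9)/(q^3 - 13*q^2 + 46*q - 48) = (q + 3)/(q^2 - 10*q + 16)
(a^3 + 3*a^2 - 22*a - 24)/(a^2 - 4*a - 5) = (a^2 + 2*a - 24)/(a - 5)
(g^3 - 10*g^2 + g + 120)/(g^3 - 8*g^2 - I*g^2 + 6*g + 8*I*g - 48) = (g^2 - 2*g - 15)/(g^2 - I*g + 6)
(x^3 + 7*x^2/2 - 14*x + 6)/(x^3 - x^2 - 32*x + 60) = (x - 1/2)/(x - 5)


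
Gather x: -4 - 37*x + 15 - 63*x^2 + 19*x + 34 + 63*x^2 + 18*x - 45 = 0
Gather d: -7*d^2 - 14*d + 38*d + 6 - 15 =-7*d^2 + 24*d - 9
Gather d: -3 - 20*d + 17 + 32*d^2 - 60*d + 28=32*d^2 - 80*d + 42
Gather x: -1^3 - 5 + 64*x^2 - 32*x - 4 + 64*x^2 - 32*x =128*x^2 - 64*x - 10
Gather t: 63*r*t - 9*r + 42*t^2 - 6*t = -9*r + 42*t^2 + t*(63*r - 6)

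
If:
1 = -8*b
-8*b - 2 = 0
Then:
No Solution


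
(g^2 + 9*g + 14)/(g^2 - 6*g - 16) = (g + 7)/(g - 8)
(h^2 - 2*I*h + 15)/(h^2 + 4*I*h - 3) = (h - 5*I)/(h + I)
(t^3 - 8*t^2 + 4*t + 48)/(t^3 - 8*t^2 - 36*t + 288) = (t^2 - 2*t - 8)/(t^2 - 2*t - 48)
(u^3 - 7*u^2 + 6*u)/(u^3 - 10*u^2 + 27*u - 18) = u/(u - 3)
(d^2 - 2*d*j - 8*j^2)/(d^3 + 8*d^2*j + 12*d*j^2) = (d - 4*j)/(d*(d + 6*j))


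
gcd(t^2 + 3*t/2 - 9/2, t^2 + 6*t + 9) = t + 3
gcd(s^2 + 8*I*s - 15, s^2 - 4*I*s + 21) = s + 3*I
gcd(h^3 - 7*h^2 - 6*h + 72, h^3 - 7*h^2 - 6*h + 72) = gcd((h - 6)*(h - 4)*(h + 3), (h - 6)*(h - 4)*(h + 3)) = h^3 - 7*h^2 - 6*h + 72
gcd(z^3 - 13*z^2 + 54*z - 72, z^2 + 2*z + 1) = 1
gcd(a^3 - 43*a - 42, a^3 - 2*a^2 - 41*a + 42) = a^2 - a - 42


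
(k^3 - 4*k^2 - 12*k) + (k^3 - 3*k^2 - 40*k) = 2*k^3 - 7*k^2 - 52*k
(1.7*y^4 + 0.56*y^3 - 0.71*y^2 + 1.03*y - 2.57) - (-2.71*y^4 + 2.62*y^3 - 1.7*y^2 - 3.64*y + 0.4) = 4.41*y^4 - 2.06*y^3 + 0.99*y^2 + 4.67*y - 2.97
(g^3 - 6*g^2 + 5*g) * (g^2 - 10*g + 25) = g^5 - 16*g^4 + 90*g^3 - 200*g^2 + 125*g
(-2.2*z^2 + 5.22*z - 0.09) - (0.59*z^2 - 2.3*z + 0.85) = -2.79*z^2 + 7.52*z - 0.94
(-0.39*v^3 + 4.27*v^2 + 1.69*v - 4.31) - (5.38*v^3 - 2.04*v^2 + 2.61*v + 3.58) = -5.77*v^3 + 6.31*v^2 - 0.92*v - 7.89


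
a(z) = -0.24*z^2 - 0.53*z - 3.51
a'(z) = -0.48*z - 0.53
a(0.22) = -3.64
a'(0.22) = -0.64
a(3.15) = -7.56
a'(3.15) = -2.04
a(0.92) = -4.20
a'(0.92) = -0.97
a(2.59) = -6.49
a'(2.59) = -1.77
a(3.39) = -8.06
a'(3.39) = -2.16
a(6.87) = -18.48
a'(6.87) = -3.83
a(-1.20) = -3.22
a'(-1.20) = 0.05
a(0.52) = -3.85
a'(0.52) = -0.78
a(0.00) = -3.51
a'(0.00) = -0.53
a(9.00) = -27.72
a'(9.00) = -4.85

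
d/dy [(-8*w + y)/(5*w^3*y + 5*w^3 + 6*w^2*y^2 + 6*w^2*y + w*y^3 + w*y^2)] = (5*w^2*y + 5*w^2 + 6*w*y^2 + 6*w*y + y^3 + y^2 + (8*w - y)*(5*w^2 + 12*w*y + 6*w + 3*y^2 + 2*y))/(w*(5*w^2*y + 5*w^2 + 6*w*y^2 + 6*w*y + y^3 + y^2)^2)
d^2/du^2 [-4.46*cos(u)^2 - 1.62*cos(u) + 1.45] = 1.62*cos(u) + 8.92*cos(2*u)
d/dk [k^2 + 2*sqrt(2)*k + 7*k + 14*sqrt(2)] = 2*k + 2*sqrt(2) + 7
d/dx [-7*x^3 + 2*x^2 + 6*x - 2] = -21*x^2 + 4*x + 6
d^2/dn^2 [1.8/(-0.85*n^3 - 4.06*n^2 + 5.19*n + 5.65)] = ((9.18*n + 14.616)*(0.85*n^3 + 4.06*n^2 - 5.19*n - 5.65) - 1.8*(2.55*n^2 + 8.12*n - 5.19)*(5.1*n^2 + 16.24*n - 10.38))/(0.85*n^3 + 4.06*n^2 - 5.19*n - 5.65)^3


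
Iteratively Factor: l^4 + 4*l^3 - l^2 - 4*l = (l)*(l^3 + 4*l^2 - l - 4) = l*(l - 1)*(l^2 + 5*l + 4) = l*(l - 1)*(l + 4)*(l + 1)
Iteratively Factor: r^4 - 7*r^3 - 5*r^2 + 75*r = (r + 3)*(r^3 - 10*r^2 + 25*r) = (r - 5)*(r + 3)*(r^2 - 5*r) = r*(r - 5)*(r + 3)*(r - 5)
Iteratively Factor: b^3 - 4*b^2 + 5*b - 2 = (b - 1)*(b^2 - 3*b + 2) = (b - 1)^2*(b - 2)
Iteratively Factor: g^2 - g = (g)*(g - 1)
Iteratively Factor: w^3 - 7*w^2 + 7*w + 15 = (w - 5)*(w^2 - 2*w - 3) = (w - 5)*(w + 1)*(w - 3)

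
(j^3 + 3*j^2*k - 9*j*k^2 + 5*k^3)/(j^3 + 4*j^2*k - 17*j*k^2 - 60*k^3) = (j^2 - 2*j*k + k^2)/(j^2 - j*k - 12*k^2)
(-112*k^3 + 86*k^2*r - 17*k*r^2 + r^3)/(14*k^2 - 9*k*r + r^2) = -8*k + r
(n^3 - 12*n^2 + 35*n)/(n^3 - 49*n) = (n - 5)/(n + 7)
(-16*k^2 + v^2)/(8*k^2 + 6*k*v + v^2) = (-4*k + v)/(2*k + v)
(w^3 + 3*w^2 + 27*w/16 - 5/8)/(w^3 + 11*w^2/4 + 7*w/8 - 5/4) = (4*w - 1)/(2*(2*w - 1))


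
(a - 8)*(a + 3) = a^2 - 5*a - 24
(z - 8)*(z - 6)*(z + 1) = z^3 - 13*z^2 + 34*z + 48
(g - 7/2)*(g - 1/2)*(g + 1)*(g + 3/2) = g^4 - 3*g^3/2 - 27*g^2/4 - 13*g/8 + 21/8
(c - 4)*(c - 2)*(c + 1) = c^3 - 5*c^2 + 2*c + 8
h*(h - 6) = h^2 - 6*h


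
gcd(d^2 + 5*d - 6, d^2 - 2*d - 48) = d + 6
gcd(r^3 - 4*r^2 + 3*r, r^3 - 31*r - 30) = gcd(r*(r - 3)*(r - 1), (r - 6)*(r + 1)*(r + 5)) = 1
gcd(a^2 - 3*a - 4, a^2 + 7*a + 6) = a + 1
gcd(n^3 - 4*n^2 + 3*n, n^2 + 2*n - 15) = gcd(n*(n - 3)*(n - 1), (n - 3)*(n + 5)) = n - 3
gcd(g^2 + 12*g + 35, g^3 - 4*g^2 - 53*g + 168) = g + 7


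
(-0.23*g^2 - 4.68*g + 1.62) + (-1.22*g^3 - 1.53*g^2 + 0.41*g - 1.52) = -1.22*g^3 - 1.76*g^2 - 4.27*g + 0.1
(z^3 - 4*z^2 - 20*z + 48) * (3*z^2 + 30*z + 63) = 3*z^5 + 18*z^4 - 117*z^3 - 708*z^2 + 180*z + 3024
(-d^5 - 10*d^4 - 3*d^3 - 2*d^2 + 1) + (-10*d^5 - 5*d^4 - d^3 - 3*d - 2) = -11*d^5 - 15*d^4 - 4*d^3 - 2*d^2 - 3*d - 1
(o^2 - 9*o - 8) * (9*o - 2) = 9*o^3 - 83*o^2 - 54*o + 16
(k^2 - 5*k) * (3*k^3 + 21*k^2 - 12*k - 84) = 3*k^5 + 6*k^4 - 117*k^3 - 24*k^2 + 420*k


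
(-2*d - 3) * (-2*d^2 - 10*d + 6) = 4*d^3 + 26*d^2 + 18*d - 18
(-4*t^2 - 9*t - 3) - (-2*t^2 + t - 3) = -2*t^2 - 10*t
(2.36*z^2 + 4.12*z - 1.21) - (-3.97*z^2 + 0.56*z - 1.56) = 6.33*z^2 + 3.56*z + 0.35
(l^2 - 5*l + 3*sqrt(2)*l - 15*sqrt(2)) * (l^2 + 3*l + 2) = l^4 - 2*l^3 + 3*sqrt(2)*l^3 - 13*l^2 - 6*sqrt(2)*l^2 - 39*sqrt(2)*l - 10*l - 30*sqrt(2)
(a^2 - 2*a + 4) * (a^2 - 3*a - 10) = a^4 - 5*a^3 + 8*a - 40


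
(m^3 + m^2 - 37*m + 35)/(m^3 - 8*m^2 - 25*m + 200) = (m^2 + 6*m - 7)/(m^2 - 3*m - 40)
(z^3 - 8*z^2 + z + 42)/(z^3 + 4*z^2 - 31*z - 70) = (z^2 - 10*z + 21)/(z^2 + 2*z - 35)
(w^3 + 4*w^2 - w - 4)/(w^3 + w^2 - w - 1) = (w + 4)/(w + 1)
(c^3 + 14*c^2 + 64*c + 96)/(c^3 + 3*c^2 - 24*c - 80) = (c + 6)/(c - 5)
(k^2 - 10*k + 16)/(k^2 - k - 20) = (-k^2 + 10*k - 16)/(-k^2 + k + 20)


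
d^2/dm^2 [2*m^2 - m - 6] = 4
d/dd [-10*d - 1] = -10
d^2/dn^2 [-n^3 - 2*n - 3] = -6*n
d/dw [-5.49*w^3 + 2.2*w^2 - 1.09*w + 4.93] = -16.47*w^2 + 4.4*w - 1.09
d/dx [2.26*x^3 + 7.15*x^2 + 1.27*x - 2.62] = 6.78*x^2 + 14.3*x + 1.27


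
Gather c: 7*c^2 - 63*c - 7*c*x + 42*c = 7*c^2 + c*(-7*x - 21)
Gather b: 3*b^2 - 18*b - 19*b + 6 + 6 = 3*b^2 - 37*b + 12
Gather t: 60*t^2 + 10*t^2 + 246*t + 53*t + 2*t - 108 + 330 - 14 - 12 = 70*t^2 + 301*t + 196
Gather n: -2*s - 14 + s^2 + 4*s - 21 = s^2 + 2*s - 35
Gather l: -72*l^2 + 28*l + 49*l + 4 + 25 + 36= -72*l^2 + 77*l + 65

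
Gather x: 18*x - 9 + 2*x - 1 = 20*x - 10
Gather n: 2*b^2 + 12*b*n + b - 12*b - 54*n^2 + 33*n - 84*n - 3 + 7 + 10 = 2*b^2 - 11*b - 54*n^2 + n*(12*b - 51) + 14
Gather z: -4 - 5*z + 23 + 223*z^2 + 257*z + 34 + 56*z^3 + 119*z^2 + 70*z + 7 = 56*z^3 + 342*z^2 + 322*z + 60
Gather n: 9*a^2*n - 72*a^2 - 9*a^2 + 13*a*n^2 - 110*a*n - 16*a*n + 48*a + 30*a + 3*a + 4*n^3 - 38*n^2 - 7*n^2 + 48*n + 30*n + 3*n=-81*a^2 + 81*a + 4*n^3 + n^2*(13*a - 45) + n*(9*a^2 - 126*a + 81)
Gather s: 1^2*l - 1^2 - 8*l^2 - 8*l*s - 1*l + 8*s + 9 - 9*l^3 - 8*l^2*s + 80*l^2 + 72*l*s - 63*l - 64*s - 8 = -9*l^3 + 72*l^2 - 63*l + s*(-8*l^2 + 64*l - 56)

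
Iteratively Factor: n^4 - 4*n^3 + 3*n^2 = (n)*(n^3 - 4*n^2 + 3*n) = n^2*(n^2 - 4*n + 3) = n^2*(n - 3)*(n - 1)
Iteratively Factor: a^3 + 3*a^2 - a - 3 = (a + 1)*(a^2 + 2*a - 3) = (a - 1)*(a + 1)*(a + 3)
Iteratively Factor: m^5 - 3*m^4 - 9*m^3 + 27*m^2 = (m + 3)*(m^4 - 6*m^3 + 9*m^2) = m*(m + 3)*(m^3 - 6*m^2 + 9*m) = m*(m - 3)*(m + 3)*(m^2 - 3*m) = m^2*(m - 3)*(m + 3)*(m - 3)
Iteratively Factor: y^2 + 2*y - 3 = (y - 1)*(y + 3)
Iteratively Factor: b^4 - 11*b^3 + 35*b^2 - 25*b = (b)*(b^3 - 11*b^2 + 35*b - 25) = b*(b - 5)*(b^2 - 6*b + 5) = b*(b - 5)*(b - 1)*(b - 5)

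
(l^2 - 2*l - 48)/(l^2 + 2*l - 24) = (l - 8)/(l - 4)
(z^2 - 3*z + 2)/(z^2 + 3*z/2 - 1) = 2*(z^2 - 3*z + 2)/(2*z^2 + 3*z - 2)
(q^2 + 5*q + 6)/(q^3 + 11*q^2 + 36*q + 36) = 1/(q + 6)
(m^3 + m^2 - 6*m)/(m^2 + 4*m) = (m^2 + m - 6)/(m + 4)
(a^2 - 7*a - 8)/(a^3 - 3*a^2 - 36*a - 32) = 1/(a + 4)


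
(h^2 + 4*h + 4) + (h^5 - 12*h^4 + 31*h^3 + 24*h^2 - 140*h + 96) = h^5 - 12*h^4 + 31*h^3 + 25*h^2 - 136*h + 100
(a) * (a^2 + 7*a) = a^3 + 7*a^2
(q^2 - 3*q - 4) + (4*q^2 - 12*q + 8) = 5*q^2 - 15*q + 4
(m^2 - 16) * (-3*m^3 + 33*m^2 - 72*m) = -3*m^5 + 33*m^4 - 24*m^3 - 528*m^2 + 1152*m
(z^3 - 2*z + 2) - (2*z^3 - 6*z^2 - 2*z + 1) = -z^3 + 6*z^2 + 1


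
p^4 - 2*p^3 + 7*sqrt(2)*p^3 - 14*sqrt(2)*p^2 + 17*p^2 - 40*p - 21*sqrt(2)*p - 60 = (p - 3)*(p + 1)*(p + 2*sqrt(2))*(p + 5*sqrt(2))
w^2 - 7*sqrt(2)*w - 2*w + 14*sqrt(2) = (w - 2)*(w - 7*sqrt(2))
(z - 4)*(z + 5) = z^2 + z - 20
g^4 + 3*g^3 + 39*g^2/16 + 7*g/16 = g*(g + 1/4)*(g + 1)*(g + 7/4)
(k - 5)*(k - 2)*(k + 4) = k^3 - 3*k^2 - 18*k + 40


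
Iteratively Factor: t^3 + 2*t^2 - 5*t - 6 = (t + 3)*(t^2 - t - 2) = (t - 2)*(t + 3)*(t + 1)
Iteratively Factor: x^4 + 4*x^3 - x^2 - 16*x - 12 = (x + 3)*(x^3 + x^2 - 4*x - 4) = (x + 2)*(x + 3)*(x^2 - x - 2) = (x + 1)*(x + 2)*(x + 3)*(x - 2)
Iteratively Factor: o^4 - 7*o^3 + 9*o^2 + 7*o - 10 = (o - 1)*(o^3 - 6*o^2 + 3*o + 10) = (o - 2)*(o - 1)*(o^2 - 4*o - 5) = (o - 2)*(o - 1)*(o + 1)*(o - 5)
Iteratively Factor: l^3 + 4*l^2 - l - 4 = (l + 4)*(l^2 - 1) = (l + 1)*(l + 4)*(l - 1)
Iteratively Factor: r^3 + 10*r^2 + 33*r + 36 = (r + 3)*(r^2 + 7*r + 12) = (r + 3)*(r + 4)*(r + 3)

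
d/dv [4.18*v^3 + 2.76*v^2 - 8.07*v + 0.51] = 12.54*v^2 + 5.52*v - 8.07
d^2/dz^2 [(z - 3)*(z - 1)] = 2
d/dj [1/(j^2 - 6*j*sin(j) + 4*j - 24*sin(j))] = 2*(3*j*cos(j) - j + 3*sin(j) + 12*cos(j) - 2)/((j + 4)^2*(j - 6*sin(j))^2)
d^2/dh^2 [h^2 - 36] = 2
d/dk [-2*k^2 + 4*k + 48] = 4 - 4*k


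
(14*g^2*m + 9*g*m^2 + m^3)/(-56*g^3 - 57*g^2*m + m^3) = m*(-2*g - m)/(8*g^2 + 7*g*m - m^2)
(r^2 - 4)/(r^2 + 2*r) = (r - 2)/r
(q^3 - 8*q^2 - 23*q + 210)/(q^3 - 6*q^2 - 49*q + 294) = (q + 5)/(q + 7)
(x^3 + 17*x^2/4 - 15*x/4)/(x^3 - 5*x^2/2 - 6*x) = (-4*x^2 - 17*x + 15)/(2*(-2*x^2 + 5*x + 12))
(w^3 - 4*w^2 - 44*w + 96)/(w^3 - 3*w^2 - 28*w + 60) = (w^2 - 2*w - 48)/(w^2 - w - 30)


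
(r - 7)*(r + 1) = r^2 - 6*r - 7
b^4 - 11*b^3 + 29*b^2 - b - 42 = (b - 7)*(b - 3)*(b - 2)*(b + 1)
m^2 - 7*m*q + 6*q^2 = (m - 6*q)*(m - q)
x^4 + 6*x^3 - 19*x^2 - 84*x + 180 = (x - 3)*(x - 2)*(x + 5)*(x + 6)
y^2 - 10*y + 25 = (y - 5)^2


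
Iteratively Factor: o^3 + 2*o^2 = (o)*(o^2 + 2*o) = o*(o + 2)*(o)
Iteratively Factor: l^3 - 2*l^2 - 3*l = (l)*(l^2 - 2*l - 3) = l*(l + 1)*(l - 3)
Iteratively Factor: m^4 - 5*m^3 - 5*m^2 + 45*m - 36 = (m + 3)*(m^3 - 8*m^2 + 19*m - 12) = (m - 3)*(m + 3)*(m^2 - 5*m + 4) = (m - 4)*(m - 3)*(m + 3)*(m - 1)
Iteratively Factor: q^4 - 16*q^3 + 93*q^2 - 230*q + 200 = (q - 5)*(q^3 - 11*q^2 + 38*q - 40) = (q - 5)*(q - 2)*(q^2 - 9*q + 20) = (q - 5)^2*(q - 2)*(q - 4)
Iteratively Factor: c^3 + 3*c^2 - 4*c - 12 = (c + 3)*(c^2 - 4) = (c - 2)*(c + 3)*(c + 2)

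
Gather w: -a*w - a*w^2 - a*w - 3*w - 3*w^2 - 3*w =w^2*(-a - 3) + w*(-2*a - 6)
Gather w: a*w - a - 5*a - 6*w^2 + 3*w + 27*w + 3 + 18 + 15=-6*a - 6*w^2 + w*(a + 30) + 36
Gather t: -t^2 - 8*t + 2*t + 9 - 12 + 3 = -t^2 - 6*t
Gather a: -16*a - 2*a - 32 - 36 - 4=-18*a - 72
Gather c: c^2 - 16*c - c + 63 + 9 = c^2 - 17*c + 72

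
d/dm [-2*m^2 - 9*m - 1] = -4*m - 9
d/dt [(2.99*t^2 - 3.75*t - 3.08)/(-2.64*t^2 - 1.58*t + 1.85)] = (-14.6242*t^2 - 5.1994*t - 11.8039)/(6.9696*t^4 + 8.3424*t^3 - 7.2716*t^2 - 5.846*t + 3.4225)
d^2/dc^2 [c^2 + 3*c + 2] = 2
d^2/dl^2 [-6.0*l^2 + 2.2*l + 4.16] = -12.0000000000000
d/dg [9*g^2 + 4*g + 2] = 18*g + 4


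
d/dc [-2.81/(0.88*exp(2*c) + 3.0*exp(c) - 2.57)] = (4.9456*exp(c) + 8.43)*exp(c)/(0.88*exp(2*c) + 3.0*exp(c) - 2.57)^2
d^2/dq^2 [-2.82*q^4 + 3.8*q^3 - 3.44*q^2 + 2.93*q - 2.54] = -33.84*q^2 + 22.8*q - 6.88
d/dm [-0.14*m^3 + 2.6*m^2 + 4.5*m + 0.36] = -0.42*m^2 + 5.2*m + 4.5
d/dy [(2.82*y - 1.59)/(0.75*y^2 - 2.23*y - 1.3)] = (-2.115*y^2 + 2.385*y - 7.2117)/(0.5625*y^4 - 3.345*y^3 + 3.0229*y^2 + 5.798*y + 1.69)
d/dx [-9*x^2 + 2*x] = 2 - 18*x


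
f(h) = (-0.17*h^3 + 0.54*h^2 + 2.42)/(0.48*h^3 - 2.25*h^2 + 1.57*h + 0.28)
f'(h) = (-0.51*h^2 + 1.08*h)/(0.48*h^3 - 2.25*h^2 + 1.57*h + 0.28) + (-1.44*h^2 + 4.5*h - 1.57)*(-0.17*h^3 + 0.54*h^2 + 2.42)/(0.48*h^3 - 2.25*h^2 + 1.57*h + 0.28)^2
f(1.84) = -2.19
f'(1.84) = 2.57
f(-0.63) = -1.55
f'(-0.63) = -3.98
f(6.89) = -0.45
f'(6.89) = 0.01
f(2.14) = -1.65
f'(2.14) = 1.24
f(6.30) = -0.46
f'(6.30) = 0.01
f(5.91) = -0.46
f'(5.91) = 0.01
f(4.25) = -0.28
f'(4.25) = -0.72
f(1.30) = -6.93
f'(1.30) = 28.70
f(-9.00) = -0.31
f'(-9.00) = 0.00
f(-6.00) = -0.30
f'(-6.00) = 0.00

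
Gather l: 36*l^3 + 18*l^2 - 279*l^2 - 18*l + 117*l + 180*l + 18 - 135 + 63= 36*l^3 - 261*l^2 + 279*l - 54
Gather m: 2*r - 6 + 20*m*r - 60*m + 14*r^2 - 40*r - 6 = m*(20*r - 60) + 14*r^2 - 38*r - 12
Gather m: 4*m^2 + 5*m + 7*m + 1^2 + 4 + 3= 4*m^2 + 12*m + 8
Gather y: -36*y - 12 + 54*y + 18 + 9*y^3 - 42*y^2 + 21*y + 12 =9*y^3 - 42*y^2 + 39*y + 18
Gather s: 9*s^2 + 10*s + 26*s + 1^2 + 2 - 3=9*s^2 + 36*s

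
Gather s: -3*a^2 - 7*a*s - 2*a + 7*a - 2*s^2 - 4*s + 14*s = -3*a^2 + 5*a - 2*s^2 + s*(10 - 7*a)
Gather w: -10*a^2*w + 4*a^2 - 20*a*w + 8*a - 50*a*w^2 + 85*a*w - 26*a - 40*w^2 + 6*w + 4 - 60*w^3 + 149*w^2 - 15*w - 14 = 4*a^2 - 18*a - 60*w^3 + w^2*(109 - 50*a) + w*(-10*a^2 + 65*a - 9) - 10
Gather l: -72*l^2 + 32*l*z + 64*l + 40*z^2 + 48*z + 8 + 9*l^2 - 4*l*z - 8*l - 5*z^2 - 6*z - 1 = -63*l^2 + l*(28*z + 56) + 35*z^2 + 42*z + 7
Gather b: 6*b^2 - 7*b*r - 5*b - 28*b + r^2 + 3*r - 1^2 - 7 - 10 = 6*b^2 + b*(-7*r - 33) + r^2 + 3*r - 18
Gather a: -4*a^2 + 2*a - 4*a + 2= -4*a^2 - 2*a + 2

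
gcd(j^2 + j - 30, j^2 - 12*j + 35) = j - 5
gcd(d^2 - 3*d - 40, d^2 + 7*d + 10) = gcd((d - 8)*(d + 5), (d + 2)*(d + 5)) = d + 5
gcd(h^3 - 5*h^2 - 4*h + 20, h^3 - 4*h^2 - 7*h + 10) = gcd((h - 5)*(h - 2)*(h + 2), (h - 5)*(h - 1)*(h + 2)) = h^2 - 3*h - 10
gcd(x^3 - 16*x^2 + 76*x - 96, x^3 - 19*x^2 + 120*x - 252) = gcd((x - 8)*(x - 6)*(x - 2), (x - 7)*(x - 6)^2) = x - 6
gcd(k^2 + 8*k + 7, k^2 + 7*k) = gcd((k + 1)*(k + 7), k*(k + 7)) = k + 7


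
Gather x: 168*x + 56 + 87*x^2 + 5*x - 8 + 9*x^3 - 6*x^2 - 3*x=9*x^3 + 81*x^2 + 170*x + 48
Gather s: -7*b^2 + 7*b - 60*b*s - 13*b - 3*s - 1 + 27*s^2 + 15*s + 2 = -7*b^2 - 6*b + 27*s^2 + s*(12 - 60*b) + 1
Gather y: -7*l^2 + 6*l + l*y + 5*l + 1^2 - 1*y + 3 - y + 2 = -7*l^2 + 11*l + y*(l - 2) + 6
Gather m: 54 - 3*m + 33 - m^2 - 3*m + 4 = -m^2 - 6*m + 91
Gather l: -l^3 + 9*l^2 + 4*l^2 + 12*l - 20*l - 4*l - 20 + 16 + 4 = -l^3 + 13*l^2 - 12*l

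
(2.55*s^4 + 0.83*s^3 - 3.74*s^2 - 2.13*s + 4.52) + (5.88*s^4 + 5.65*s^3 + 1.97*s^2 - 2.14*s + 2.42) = 8.43*s^4 + 6.48*s^3 - 1.77*s^2 - 4.27*s + 6.94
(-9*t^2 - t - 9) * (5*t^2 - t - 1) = -45*t^4 + 4*t^3 - 35*t^2 + 10*t + 9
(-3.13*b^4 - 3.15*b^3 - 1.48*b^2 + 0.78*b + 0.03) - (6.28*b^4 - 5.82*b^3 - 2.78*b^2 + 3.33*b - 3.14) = -9.41*b^4 + 2.67*b^3 + 1.3*b^2 - 2.55*b + 3.17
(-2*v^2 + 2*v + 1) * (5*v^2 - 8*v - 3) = -10*v^4 + 26*v^3 - 5*v^2 - 14*v - 3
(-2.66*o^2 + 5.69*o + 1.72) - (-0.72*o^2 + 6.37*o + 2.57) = -1.94*o^2 - 0.68*o - 0.85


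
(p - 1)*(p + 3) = p^2 + 2*p - 3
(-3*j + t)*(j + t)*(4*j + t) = -12*j^3 - 11*j^2*t + 2*j*t^2 + t^3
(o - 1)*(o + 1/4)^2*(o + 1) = o^4 + o^3/2 - 15*o^2/16 - o/2 - 1/16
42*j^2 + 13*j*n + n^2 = (6*j + n)*(7*j + n)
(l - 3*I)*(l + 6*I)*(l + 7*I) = l^3 + 10*I*l^2 - 3*l + 126*I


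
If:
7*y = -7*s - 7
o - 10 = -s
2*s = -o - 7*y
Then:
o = 19/2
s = 1/2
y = -3/2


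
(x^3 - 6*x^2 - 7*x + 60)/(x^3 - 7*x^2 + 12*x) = (x^2 - 2*x - 15)/(x*(x - 3))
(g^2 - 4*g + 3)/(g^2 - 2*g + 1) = (g - 3)/(g - 1)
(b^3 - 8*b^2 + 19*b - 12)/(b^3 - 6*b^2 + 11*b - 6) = (b - 4)/(b - 2)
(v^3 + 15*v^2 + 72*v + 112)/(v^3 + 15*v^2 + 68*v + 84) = (v^2 + 8*v + 16)/(v^2 + 8*v + 12)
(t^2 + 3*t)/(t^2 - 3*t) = (t + 3)/(t - 3)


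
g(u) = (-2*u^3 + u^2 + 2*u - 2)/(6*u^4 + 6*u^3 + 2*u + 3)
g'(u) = (-6*u^2 + 2*u + 2)/(6*u^4 + 6*u^3 + 2*u + 3) + (-24*u^3 - 18*u^2 - 2)*(-2*u^3 + u^2 + 2*u - 2)/(6*u^4 + 6*u^3 + 2*u + 3)^2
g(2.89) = -0.06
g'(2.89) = 0.01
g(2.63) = -0.06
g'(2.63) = 0.01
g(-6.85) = 0.06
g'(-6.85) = 0.01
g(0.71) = -0.10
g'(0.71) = 0.29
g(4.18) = -0.05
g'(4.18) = 0.01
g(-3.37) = 0.15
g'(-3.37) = 0.06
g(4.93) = -0.05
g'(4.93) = 0.01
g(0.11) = -0.55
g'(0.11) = 1.05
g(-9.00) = 0.04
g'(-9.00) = 0.01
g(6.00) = -0.04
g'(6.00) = 0.01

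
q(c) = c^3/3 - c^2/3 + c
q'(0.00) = 1.00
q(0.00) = 0.00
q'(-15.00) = 236.00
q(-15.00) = -1215.00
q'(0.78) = 1.09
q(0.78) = 0.74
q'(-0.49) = 1.57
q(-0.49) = -0.61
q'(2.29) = 4.72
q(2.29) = 4.54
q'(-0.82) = 2.22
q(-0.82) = -1.23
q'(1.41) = 2.05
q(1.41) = 1.68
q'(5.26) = 25.16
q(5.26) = 44.55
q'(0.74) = 1.05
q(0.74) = 0.69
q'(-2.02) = 6.43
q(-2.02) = -6.13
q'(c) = c^2 - 2*c/3 + 1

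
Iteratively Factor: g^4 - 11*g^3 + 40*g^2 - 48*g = (g - 3)*(g^3 - 8*g^2 + 16*g) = g*(g - 3)*(g^2 - 8*g + 16) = g*(g - 4)*(g - 3)*(g - 4)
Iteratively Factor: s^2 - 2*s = (s - 2)*(s)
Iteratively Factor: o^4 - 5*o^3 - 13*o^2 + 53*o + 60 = (o - 5)*(o^3 - 13*o - 12) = (o - 5)*(o + 1)*(o^2 - o - 12) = (o - 5)*(o - 4)*(o + 1)*(o + 3)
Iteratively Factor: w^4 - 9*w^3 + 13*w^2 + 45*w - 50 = (w - 5)*(w^3 - 4*w^2 - 7*w + 10) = (w - 5)*(w - 1)*(w^2 - 3*w - 10) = (w - 5)*(w - 1)*(w + 2)*(w - 5)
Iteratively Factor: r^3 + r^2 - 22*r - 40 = (r - 5)*(r^2 + 6*r + 8) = (r - 5)*(r + 2)*(r + 4)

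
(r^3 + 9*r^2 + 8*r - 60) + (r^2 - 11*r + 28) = r^3 + 10*r^2 - 3*r - 32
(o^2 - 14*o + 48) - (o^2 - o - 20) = 68 - 13*o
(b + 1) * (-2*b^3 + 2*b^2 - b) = -2*b^4 + b^2 - b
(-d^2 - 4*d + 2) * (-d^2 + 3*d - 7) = d^4 + d^3 - 7*d^2 + 34*d - 14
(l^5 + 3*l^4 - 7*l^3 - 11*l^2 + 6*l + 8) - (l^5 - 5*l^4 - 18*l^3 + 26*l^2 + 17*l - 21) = 8*l^4 + 11*l^3 - 37*l^2 - 11*l + 29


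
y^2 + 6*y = y*(y + 6)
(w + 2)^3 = w^3 + 6*w^2 + 12*w + 8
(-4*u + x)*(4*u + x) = -16*u^2 + x^2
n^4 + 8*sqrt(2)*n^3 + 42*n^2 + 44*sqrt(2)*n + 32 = (n + sqrt(2))^2*(n + 2*sqrt(2))*(n + 4*sqrt(2))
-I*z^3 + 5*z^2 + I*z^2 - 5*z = z*(z + 5*I)*(-I*z + I)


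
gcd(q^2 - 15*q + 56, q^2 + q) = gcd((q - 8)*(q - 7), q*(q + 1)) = 1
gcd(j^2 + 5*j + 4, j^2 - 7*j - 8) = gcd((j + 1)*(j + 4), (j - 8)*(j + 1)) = j + 1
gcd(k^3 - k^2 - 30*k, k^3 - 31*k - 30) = k^2 - k - 30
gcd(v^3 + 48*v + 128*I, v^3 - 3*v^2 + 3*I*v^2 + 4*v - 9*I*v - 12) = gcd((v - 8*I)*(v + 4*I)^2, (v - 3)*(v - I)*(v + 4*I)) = v + 4*I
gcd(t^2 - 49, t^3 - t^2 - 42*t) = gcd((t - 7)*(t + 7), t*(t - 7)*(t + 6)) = t - 7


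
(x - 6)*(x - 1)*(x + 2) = x^3 - 5*x^2 - 8*x + 12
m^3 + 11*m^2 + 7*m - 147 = (m - 3)*(m + 7)^2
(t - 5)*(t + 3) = t^2 - 2*t - 15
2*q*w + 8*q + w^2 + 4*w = (2*q + w)*(w + 4)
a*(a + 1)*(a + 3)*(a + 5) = a^4 + 9*a^3 + 23*a^2 + 15*a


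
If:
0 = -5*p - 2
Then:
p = -2/5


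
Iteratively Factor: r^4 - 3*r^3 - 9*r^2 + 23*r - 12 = (r + 3)*(r^3 - 6*r^2 + 9*r - 4) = (r - 1)*(r + 3)*(r^2 - 5*r + 4) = (r - 1)^2*(r + 3)*(r - 4)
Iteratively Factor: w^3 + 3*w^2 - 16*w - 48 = (w - 4)*(w^2 + 7*w + 12) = (w - 4)*(w + 3)*(w + 4)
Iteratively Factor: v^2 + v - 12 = (v - 3)*(v + 4)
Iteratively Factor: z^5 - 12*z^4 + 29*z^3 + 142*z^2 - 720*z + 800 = (z - 5)*(z^4 - 7*z^3 - 6*z^2 + 112*z - 160) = (z - 5)*(z + 4)*(z^3 - 11*z^2 + 38*z - 40) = (z - 5)^2*(z + 4)*(z^2 - 6*z + 8) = (z - 5)^2*(z - 2)*(z + 4)*(z - 4)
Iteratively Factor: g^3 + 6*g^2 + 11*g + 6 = (g + 1)*(g^2 + 5*g + 6) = (g + 1)*(g + 3)*(g + 2)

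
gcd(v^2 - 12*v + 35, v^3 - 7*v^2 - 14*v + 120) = v - 5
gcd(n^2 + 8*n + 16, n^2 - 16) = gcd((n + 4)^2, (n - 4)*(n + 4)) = n + 4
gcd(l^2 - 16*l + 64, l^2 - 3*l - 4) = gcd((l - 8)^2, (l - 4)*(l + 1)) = 1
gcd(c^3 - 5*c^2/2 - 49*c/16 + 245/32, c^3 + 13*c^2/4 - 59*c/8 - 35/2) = c^2 - 3*c/4 - 35/8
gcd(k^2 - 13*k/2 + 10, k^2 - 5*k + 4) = k - 4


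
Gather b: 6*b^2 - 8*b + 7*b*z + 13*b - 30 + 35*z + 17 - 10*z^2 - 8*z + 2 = 6*b^2 + b*(7*z + 5) - 10*z^2 + 27*z - 11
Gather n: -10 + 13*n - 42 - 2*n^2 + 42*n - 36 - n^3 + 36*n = -n^3 - 2*n^2 + 91*n - 88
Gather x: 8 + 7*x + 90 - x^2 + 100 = -x^2 + 7*x + 198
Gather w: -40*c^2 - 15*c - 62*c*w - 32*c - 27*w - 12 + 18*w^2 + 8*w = -40*c^2 - 47*c + 18*w^2 + w*(-62*c - 19) - 12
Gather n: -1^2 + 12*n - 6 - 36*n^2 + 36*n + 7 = -36*n^2 + 48*n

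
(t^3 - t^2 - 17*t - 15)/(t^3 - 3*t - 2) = (t^2 - 2*t - 15)/(t^2 - t - 2)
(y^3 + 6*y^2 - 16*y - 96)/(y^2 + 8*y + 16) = (y^2 + 2*y - 24)/(y + 4)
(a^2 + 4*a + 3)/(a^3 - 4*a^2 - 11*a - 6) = (a + 3)/(a^2 - 5*a - 6)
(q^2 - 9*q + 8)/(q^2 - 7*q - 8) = (q - 1)/(q + 1)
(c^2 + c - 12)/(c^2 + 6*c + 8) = (c - 3)/(c + 2)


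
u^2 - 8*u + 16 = (u - 4)^2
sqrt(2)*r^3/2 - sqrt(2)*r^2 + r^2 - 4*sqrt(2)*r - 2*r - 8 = (r - 4)*(r + 2)*(sqrt(2)*r/2 + 1)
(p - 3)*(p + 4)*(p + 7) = p^3 + 8*p^2 - 5*p - 84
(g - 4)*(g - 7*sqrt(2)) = g^2 - 7*sqrt(2)*g - 4*g + 28*sqrt(2)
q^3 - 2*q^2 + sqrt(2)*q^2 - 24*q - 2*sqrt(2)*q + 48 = (q - 2)*(q - 3*sqrt(2))*(q + 4*sqrt(2))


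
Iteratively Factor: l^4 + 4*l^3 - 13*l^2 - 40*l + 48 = (l - 3)*(l^3 + 7*l^2 + 8*l - 16) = (l - 3)*(l + 4)*(l^2 + 3*l - 4) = (l - 3)*(l + 4)^2*(l - 1)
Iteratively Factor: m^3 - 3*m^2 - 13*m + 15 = (m - 5)*(m^2 + 2*m - 3) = (m - 5)*(m + 3)*(m - 1)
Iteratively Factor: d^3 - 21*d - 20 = (d + 4)*(d^2 - 4*d - 5) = (d + 1)*(d + 4)*(d - 5)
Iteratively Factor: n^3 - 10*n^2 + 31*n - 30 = (n - 5)*(n^2 - 5*n + 6) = (n - 5)*(n - 2)*(n - 3)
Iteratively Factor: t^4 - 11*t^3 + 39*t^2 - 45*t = (t - 3)*(t^3 - 8*t^2 + 15*t) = (t - 5)*(t - 3)*(t^2 - 3*t) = (t - 5)*(t - 3)^2*(t)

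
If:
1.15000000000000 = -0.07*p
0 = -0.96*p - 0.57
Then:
No Solution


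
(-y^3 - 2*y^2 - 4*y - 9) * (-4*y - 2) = 4*y^4 + 10*y^3 + 20*y^2 + 44*y + 18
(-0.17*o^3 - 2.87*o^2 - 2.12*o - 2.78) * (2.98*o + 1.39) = -0.5066*o^4 - 8.7889*o^3 - 10.3069*o^2 - 11.2312*o - 3.8642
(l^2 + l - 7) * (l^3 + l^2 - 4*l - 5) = l^5 + 2*l^4 - 10*l^3 - 16*l^2 + 23*l + 35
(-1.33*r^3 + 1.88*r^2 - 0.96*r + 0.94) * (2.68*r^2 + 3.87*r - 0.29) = -3.5644*r^5 - 0.1087*r^4 + 5.0885*r^3 - 1.7412*r^2 + 3.9162*r - 0.2726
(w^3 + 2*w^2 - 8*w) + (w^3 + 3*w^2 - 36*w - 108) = 2*w^3 + 5*w^2 - 44*w - 108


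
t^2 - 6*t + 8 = (t - 4)*(t - 2)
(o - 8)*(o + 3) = o^2 - 5*o - 24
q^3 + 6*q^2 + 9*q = q*(q + 3)^2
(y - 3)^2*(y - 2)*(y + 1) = y^4 - 7*y^3 + 13*y^2 + 3*y - 18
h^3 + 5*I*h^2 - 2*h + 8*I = (h - I)*(h + 2*I)*(h + 4*I)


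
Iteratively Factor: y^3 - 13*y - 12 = (y - 4)*(y^2 + 4*y + 3) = (y - 4)*(y + 1)*(y + 3)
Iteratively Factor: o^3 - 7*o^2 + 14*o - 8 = (o - 2)*(o^2 - 5*o + 4) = (o - 4)*(o - 2)*(o - 1)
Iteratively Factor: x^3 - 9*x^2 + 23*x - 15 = (x - 5)*(x^2 - 4*x + 3) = (x - 5)*(x - 1)*(x - 3)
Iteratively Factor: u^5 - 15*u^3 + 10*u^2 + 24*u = (u - 3)*(u^4 + 3*u^3 - 6*u^2 - 8*u) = (u - 3)*(u + 1)*(u^3 + 2*u^2 - 8*u) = u*(u - 3)*(u + 1)*(u^2 + 2*u - 8) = u*(u - 3)*(u + 1)*(u + 4)*(u - 2)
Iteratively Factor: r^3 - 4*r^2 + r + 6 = (r - 2)*(r^2 - 2*r - 3) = (r - 3)*(r - 2)*(r + 1)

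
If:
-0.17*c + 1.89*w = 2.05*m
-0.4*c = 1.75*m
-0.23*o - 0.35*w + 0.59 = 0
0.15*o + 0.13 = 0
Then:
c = -14.28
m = 3.26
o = -0.87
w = 2.26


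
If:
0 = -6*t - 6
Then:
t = -1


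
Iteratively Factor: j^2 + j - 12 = (j + 4)*(j - 3)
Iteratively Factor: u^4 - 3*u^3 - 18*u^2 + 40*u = (u - 5)*(u^3 + 2*u^2 - 8*u) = u*(u - 5)*(u^2 + 2*u - 8) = u*(u - 5)*(u + 4)*(u - 2)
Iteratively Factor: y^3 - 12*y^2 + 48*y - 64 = (y - 4)*(y^2 - 8*y + 16) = (y - 4)^2*(y - 4)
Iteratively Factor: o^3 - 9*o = (o - 3)*(o^2 + 3*o) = (o - 3)*(o + 3)*(o)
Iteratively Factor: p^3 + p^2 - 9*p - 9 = (p + 3)*(p^2 - 2*p - 3) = (p - 3)*(p + 3)*(p + 1)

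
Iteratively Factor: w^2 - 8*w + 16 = (w - 4)*(w - 4)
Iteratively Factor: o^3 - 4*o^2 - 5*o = (o)*(o^2 - 4*o - 5) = o*(o - 5)*(o + 1)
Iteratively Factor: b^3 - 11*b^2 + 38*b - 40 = (b - 5)*(b^2 - 6*b + 8) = (b - 5)*(b - 2)*(b - 4)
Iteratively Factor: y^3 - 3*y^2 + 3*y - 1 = (y - 1)*(y^2 - 2*y + 1) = (y - 1)^2*(y - 1)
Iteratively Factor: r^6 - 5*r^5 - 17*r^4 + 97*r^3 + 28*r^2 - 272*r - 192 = (r - 4)*(r^5 - r^4 - 21*r^3 + 13*r^2 + 80*r + 48) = (r - 4)*(r + 1)*(r^4 - 2*r^3 - 19*r^2 + 32*r + 48) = (r - 4)*(r + 1)*(r + 4)*(r^3 - 6*r^2 + 5*r + 12) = (r - 4)^2*(r + 1)*(r + 4)*(r^2 - 2*r - 3) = (r - 4)^2*(r - 3)*(r + 1)*(r + 4)*(r + 1)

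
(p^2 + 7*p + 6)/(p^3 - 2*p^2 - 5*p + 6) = (p^2 + 7*p + 6)/(p^3 - 2*p^2 - 5*p + 6)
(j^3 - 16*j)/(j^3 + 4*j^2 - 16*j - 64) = j/(j + 4)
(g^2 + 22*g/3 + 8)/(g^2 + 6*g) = (g + 4/3)/g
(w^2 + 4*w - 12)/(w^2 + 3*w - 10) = (w + 6)/(w + 5)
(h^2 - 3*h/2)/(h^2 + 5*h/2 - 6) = h/(h + 4)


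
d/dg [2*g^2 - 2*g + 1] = 4*g - 2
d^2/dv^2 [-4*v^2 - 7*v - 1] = -8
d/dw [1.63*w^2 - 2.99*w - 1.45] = 3.26*w - 2.99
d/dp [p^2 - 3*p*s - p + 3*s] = 2*p - 3*s - 1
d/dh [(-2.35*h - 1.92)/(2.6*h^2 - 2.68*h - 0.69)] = (6.11*h^2 + 9.984*h - 3.5241)/(6.76*h^4 - 13.936*h^3 + 3.5944*h^2 + 3.6984*h + 0.4761)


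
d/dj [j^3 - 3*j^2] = 3*j*(j - 2)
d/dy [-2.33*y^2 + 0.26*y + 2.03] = 0.26 - 4.66*y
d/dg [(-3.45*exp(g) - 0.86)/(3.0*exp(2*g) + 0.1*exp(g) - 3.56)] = (10.35*exp(2*g) + 5.16*exp(g) + 12.368)*exp(g)/(9.0*exp(4*g) + 0.6*exp(3*g) - 21.35*exp(2*g) - 0.712*exp(g) + 12.6736)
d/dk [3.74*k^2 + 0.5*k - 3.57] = 7.48*k + 0.5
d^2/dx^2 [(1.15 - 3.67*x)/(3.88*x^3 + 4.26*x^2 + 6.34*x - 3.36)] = (-331.497888*x^5 - 156.213456*x^4 + 351.484664*x^3 - 279.187752*x^2 - 38.873592*x - 30.988456)/(58.411072*x^9 + 192.395232*x^8 + 497.572752*x^7 + 554.315976*x^6 + 479.823528*x^5 - 165.147912*x^4 - 158.238296*x^3 - 260.89056*x^2 + 214.728192*x - 37.933056)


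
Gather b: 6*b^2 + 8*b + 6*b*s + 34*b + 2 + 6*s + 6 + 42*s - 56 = 6*b^2 + b*(6*s + 42) + 48*s - 48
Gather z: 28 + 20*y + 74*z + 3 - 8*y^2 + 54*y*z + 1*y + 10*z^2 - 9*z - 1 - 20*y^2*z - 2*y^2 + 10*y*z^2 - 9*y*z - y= -10*y^2 + 20*y + z^2*(10*y + 10) + z*(-20*y^2 + 45*y + 65) + 30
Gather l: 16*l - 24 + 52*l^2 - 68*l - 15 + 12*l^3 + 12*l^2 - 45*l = 12*l^3 + 64*l^2 - 97*l - 39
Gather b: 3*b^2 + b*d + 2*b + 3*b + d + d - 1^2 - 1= 3*b^2 + b*(d + 5) + 2*d - 2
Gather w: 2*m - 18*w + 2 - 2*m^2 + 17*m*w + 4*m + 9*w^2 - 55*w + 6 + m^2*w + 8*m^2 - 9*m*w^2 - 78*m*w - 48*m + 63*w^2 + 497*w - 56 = 6*m^2 - 42*m + w^2*(72 - 9*m) + w*(m^2 - 61*m + 424) - 48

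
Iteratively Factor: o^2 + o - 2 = (o - 1)*(o + 2)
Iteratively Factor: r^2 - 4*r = (r)*(r - 4)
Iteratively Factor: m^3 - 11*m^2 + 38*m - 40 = (m - 2)*(m^2 - 9*m + 20) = (m - 5)*(m - 2)*(m - 4)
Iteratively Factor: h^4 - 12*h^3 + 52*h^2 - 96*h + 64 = (h - 2)*(h^3 - 10*h^2 + 32*h - 32) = (h - 4)*(h - 2)*(h^2 - 6*h + 8) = (h - 4)*(h - 2)^2*(h - 4)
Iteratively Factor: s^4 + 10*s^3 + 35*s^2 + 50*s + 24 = (s + 4)*(s^3 + 6*s^2 + 11*s + 6) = (s + 2)*(s + 4)*(s^2 + 4*s + 3) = (s + 2)*(s + 3)*(s + 4)*(s + 1)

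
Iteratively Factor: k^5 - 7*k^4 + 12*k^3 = (k)*(k^4 - 7*k^3 + 12*k^2) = k^2*(k^3 - 7*k^2 + 12*k) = k^2*(k - 3)*(k^2 - 4*k) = k^3*(k - 3)*(k - 4)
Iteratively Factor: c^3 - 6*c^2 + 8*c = (c - 2)*(c^2 - 4*c) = c*(c - 2)*(c - 4)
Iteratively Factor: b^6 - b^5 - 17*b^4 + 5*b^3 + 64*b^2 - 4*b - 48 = (b + 3)*(b^5 - 4*b^4 - 5*b^3 + 20*b^2 + 4*b - 16) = (b + 2)*(b + 3)*(b^4 - 6*b^3 + 7*b^2 + 6*b - 8) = (b + 1)*(b + 2)*(b + 3)*(b^3 - 7*b^2 + 14*b - 8) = (b - 4)*(b + 1)*(b + 2)*(b + 3)*(b^2 - 3*b + 2) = (b - 4)*(b - 1)*(b + 1)*(b + 2)*(b + 3)*(b - 2)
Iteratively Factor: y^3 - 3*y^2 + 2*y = (y - 2)*(y^2 - y) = y*(y - 2)*(y - 1)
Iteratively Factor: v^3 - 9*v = (v + 3)*(v^2 - 3*v) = (v - 3)*(v + 3)*(v)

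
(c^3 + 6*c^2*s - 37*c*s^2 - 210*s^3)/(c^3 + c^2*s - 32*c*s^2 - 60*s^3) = (c + 7*s)/(c + 2*s)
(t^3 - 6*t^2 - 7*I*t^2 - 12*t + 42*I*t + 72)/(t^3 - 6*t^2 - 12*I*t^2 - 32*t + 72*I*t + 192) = (t - 3*I)/(t - 8*I)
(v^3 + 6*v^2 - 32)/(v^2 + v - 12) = (v^2 + 2*v - 8)/(v - 3)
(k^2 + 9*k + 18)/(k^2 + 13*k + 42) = (k + 3)/(k + 7)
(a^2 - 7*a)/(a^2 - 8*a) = (a - 7)/(a - 8)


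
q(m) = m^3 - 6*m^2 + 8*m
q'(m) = 3*m^2 - 12*m + 8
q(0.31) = 1.93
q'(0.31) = 4.57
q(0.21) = 1.42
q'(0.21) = 5.61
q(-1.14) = -18.40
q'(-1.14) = 25.58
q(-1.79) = -39.28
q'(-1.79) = 39.09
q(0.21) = 1.42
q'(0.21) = 5.61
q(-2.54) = -75.42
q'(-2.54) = 57.83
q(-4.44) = -241.33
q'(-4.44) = 120.42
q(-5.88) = -457.78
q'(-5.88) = 182.28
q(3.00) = -3.00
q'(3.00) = -1.00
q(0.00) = 0.00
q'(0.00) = 8.00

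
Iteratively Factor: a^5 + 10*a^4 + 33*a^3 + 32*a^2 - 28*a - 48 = (a - 1)*(a^4 + 11*a^3 + 44*a^2 + 76*a + 48) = (a - 1)*(a + 2)*(a^3 + 9*a^2 + 26*a + 24) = (a - 1)*(a + 2)*(a + 4)*(a^2 + 5*a + 6) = (a - 1)*(a + 2)*(a + 3)*(a + 4)*(a + 2)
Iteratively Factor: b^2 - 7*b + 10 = (b - 2)*(b - 5)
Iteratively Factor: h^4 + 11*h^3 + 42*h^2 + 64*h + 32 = (h + 1)*(h^3 + 10*h^2 + 32*h + 32) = (h + 1)*(h + 4)*(h^2 + 6*h + 8) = (h + 1)*(h + 4)^2*(h + 2)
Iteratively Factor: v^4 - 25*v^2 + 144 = (v + 3)*(v^3 - 3*v^2 - 16*v + 48) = (v - 4)*(v + 3)*(v^2 + v - 12) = (v - 4)*(v + 3)*(v + 4)*(v - 3)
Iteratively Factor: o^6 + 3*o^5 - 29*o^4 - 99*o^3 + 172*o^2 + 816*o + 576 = (o + 4)*(o^5 - o^4 - 25*o^3 + o^2 + 168*o + 144) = (o - 4)*(o + 4)*(o^4 + 3*o^3 - 13*o^2 - 51*o - 36) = (o - 4)*(o + 1)*(o + 4)*(o^3 + 2*o^2 - 15*o - 36) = (o - 4)*(o + 1)*(o + 3)*(o + 4)*(o^2 - o - 12) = (o - 4)^2*(o + 1)*(o + 3)*(o + 4)*(o + 3)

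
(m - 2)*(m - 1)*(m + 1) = m^3 - 2*m^2 - m + 2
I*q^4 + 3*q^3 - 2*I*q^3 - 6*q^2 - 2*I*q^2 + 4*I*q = q*(q - 2)*(q - 2*I)*(I*q + 1)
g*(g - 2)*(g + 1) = g^3 - g^2 - 2*g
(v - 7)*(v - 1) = v^2 - 8*v + 7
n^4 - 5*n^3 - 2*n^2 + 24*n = n*(n - 4)*(n - 3)*(n + 2)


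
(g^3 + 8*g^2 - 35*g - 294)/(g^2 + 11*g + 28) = (g^2 + g - 42)/(g + 4)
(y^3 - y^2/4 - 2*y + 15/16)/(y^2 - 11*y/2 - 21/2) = (8*y^2 - 14*y + 5)/(8*(y - 7))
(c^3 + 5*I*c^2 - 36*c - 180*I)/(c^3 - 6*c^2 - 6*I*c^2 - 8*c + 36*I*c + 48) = (c^2 + c*(6 + 5*I) + 30*I)/(c^2 - 6*I*c - 8)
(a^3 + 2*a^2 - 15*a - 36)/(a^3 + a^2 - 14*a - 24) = (a + 3)/(a + 2)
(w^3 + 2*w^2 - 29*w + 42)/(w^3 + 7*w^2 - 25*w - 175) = (w^2 - 5*w + 6)/(w^2 - 25)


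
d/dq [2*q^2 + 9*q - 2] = 4*q + 9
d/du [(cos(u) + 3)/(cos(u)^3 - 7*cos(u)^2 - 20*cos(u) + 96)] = (-81*cos(u)/2 + cos(2*u) + cos(3*u)/2 - 155)*sin(u)/(cos(u)^3 - 7*cos(u)^2 - 20*cos(u) + 96)^2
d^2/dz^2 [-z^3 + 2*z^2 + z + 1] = 4 - 6*z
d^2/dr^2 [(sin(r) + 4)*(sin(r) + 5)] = -9*sin(r) + 2*cos(2*r)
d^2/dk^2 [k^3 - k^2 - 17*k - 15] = 6*k - 2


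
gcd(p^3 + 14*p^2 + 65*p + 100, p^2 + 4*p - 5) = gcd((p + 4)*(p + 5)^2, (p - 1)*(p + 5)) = p + 5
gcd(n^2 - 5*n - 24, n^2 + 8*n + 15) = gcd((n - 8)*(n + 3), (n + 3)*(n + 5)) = n + 3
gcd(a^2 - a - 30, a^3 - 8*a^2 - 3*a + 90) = a - 6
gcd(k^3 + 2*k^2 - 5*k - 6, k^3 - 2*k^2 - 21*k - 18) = k^2 + 4*k + 3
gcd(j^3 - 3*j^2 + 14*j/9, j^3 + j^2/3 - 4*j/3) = j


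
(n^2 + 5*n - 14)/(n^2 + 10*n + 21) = (n - 2)/(n + 3)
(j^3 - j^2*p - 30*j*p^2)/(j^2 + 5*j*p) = j - 6*p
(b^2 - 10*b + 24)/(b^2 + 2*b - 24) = (b - 6)/(b + 6)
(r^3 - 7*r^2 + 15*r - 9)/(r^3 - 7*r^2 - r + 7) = (r^2 - 6*r + 9)/(r^2 - 6*r - 7)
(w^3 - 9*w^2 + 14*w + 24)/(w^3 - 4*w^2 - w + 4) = (w - 6)/(w - 1)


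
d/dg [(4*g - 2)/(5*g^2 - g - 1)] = 2*(-10*g^2 + 10*g - 3)/(25*g^4 - 10*g^3 - 9*g^2 + 2*g + 1)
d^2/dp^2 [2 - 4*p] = 0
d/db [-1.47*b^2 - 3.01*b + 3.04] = -2.94*b - 3.01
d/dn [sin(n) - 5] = cos(n)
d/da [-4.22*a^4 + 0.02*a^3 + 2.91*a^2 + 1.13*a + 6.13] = -16.88*a^3 + 0.06*a^2 + 5.82*a + 1.13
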